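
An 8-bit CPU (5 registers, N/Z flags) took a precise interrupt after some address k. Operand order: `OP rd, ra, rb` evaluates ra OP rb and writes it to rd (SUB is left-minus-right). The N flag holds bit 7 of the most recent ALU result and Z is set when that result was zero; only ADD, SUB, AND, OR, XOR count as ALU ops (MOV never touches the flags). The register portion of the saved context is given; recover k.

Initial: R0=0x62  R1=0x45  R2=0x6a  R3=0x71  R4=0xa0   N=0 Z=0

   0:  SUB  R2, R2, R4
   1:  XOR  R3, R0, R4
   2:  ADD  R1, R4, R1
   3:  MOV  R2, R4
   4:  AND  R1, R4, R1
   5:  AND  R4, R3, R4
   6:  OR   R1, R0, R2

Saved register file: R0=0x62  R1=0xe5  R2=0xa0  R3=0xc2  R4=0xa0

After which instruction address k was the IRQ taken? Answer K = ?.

after  0: R0=0x62 R1=0x45 R2=0xca R3=0x71 R4=0xa0  N=1 Z=0
after  1: R0=0x62 R1=0x45 R2=0xca R3=0xc2 R4=0xa0  N=1 Z=0
after  2: R0=0x62 R1=0xe5 R2=0xca R3=0xc2 R4=0xa0  N=1 Z=0
after  3: R0=0x62 R1=0xe5 R2=0xa0 R3=0xc2 R4=0xa0  N=1 Z=0
-- IRQ taken; context saved, return-PC = 4 --

K = 3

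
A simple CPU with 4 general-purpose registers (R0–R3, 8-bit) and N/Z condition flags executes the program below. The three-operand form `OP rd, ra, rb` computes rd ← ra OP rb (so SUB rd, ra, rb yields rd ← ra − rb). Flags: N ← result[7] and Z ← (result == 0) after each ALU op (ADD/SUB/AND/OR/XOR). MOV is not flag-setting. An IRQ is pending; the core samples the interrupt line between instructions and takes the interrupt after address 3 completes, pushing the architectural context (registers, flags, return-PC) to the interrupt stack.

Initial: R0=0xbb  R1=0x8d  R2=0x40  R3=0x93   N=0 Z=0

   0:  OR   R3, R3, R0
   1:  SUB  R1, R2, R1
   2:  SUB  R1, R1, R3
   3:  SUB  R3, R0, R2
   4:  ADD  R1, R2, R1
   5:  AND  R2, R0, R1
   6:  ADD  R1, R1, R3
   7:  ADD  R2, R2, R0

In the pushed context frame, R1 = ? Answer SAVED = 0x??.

SAVED = 0xf8

after  0: R0=0xbb R1=0x8d R2=0x40 R3=0xbb  N=1 Z=0
after  1: R0=0xbb R1=0xb3 R2=0x40 R3=0xbb  N=1 Z=0
after  2: R0=0xbb R1=0xf8 R2=0x40 R3=0xbb  N=1 Z=0
after  3: R0=0xbb R1=0xf8 R2=0x40 R3=0x7b  N=0 Z=0
-- IRQ taken; context saved, return-PC = 4 --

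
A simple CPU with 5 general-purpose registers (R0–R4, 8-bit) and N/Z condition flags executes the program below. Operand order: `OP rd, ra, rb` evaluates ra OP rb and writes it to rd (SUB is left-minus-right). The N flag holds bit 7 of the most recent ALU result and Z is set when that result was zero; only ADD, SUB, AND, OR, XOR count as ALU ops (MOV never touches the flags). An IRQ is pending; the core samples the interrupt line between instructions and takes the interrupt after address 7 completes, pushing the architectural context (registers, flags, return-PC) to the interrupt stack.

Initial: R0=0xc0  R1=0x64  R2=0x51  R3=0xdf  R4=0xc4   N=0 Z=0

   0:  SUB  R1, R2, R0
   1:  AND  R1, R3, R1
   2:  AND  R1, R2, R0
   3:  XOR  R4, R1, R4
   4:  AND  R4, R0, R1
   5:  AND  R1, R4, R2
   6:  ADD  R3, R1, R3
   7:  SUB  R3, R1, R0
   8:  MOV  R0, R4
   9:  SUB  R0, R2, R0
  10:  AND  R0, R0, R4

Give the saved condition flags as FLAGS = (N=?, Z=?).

after  0: R0=0xc0 R1=0x91 R2=0x51 R3=0xdf R4=0xc4  N=1 Z=0
after  1: R0=0xc0 R1=0x91 R2=0x51 R3=0xdf R4=0xc4  N=1 Z=0
after  2: R0=0xc0 R1=0x40 R2=0x51 R3=0xdf R4=0xc4  N=0 Z=0
after  3: R0=0xc0 R1=0x40 R2=0x51 R3=0xdf R4=0x84  N=1 Z=0
after  4: R0=0xc0 R1=0x40 R2=0x51 R3=0xdf R4=0x40  N=0 Z=0
after  5: R0=0xc0 R1=0x40 R2=0x51 R3=0xdf R4=0x40  N=0 Z=0
after  6: R0=0xc0 R1=0x40 R2=0x51 R3=0x1f R4=0x40  N=0 Z=0
after  7: R0=0xc0 R1=0x40 R2=0x51 R3=0x80 R4=0x40  N=1 Z=0
-- IRQ taken; context saved, return-PC = 8 --

FLAGS = (N=1, Z=0)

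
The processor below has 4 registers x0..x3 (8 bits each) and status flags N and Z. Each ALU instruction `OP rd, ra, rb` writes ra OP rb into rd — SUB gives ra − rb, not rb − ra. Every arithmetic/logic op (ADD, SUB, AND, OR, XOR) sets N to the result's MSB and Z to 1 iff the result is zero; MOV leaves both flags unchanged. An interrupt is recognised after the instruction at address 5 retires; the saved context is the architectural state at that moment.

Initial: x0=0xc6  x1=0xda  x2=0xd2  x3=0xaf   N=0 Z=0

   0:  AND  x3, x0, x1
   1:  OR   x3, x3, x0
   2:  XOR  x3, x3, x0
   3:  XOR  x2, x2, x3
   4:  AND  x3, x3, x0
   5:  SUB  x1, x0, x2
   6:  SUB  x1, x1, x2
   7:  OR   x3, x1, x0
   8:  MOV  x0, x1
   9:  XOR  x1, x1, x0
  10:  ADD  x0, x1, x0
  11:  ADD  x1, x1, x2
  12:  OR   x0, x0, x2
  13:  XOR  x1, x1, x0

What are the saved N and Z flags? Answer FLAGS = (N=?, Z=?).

FLAGS = (N=1, Z=0)

after  0: x0=0xc6 x1=0xda x2=0xd2 x3=0xc2  N=1 Z=0
after  1: x0=0xc6 x1=0xda x2=0xd2 x3=0xc6  N=1 Z=0
after  2: x0=0xc6 x1=0xda x2=0xd2 x3=0x00  N=0 Z=1
after  3: x0=0xc6 x1=0xda x2=0xd2 x3=0x00  N=1 Z=0
after  4: x0=0xc6 x1=0xda x2=0xd2 x3=0x00  N=0 Z=1
after  5: x0=0xc6 x1=0xf4 x2=0xd2 x3=0x00  N=1 Z=0
-- IRQ taken; context saved, return-PC = 6 --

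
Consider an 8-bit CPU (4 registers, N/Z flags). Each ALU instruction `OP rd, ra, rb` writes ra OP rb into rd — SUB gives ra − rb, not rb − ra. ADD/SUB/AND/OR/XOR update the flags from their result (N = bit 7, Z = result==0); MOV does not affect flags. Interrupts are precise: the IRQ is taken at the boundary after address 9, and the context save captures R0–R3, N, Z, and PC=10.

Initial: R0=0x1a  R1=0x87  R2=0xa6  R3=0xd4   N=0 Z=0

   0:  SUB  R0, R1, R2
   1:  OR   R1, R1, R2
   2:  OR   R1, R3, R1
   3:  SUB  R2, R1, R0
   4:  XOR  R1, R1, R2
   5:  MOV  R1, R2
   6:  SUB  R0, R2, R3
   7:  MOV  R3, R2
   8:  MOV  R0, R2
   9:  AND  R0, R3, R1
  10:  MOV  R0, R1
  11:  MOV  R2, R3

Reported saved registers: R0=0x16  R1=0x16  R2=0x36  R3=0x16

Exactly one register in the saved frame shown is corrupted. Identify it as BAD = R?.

BAD = R2

after  0: R0=0xe1 R1=0x87 R2=0xa6 R3=0xd4  N=1 Z=0
after  1: R0=0xe1 R1=0xa7 R2=0xa6 R3=0xd4  N=1 Z=0
after  2: R0=0xe1 R1=0xf7 R2=0xa6 R3=0xd4  N=1 Z=0
after  3: R0=0xe1 R1=0xf7 R2=0x16 R3=0xd4  N=0 Z=0
after  4: R0=0xe1 R1=0xe1 R2=0x16 R3=0xd4  N=1 Z=0
after  5: R0=0xe1 R1=0x16 R2=0x16 R3=0xd4  N=1 Z=0
after  6: R0=0x42 R1=0x16 R2=0x16 R3=0xd4  N=0 Z=0
after  7: R0=0x42 R1=0x16 R2=0x16 R3=0x16  N=0 Z=0
after  8: R0=0x16 R1=0x16 R2=0x16 R3=0x16  N=0 Z=0
after  9: R0=0x16 R1=0x16 R2=0x16 R3=0x16  N=0 Z=0
-- IRQ taken; context saved, return-PC = 10 --
mismatch: R2: reported 0x36 vs actual 0x16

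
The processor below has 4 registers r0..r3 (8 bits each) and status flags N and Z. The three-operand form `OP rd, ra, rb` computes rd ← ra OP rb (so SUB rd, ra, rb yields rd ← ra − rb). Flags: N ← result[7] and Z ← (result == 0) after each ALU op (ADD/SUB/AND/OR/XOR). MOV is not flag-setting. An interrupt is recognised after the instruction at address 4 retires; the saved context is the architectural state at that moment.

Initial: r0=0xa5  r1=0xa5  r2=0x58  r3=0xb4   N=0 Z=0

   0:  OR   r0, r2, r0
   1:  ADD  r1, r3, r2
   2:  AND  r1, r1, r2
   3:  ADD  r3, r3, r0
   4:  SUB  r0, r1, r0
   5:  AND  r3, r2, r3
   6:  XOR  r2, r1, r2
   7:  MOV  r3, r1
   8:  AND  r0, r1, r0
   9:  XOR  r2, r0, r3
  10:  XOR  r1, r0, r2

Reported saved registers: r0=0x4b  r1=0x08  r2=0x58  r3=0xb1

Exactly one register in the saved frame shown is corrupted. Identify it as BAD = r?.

BAD = r0

after  0: r0=0xfd r1=0xa5 r2=0x58 r3=0xb4  N=1 Z=0
after  1: r0=0xfd r1=0x0c r2=0x58 r3=0xb4  N=0 Z=0
after  2: r0=0xfd r1=0x08 r2=0x58 r3=0xb4  N=0 Z=0
after  3: r0=0xfd r1=0x08 r2=0x58 r3=0xb1  N=1 Z=0
after  4: r0=0x0b r1=0x08 r2=0x58 r3=0xb1  N=0 Z=0
-- IRQ taken; context saved, return-PC = 5 --
mismatch: r0: reported 0x4b vs actual 0x0b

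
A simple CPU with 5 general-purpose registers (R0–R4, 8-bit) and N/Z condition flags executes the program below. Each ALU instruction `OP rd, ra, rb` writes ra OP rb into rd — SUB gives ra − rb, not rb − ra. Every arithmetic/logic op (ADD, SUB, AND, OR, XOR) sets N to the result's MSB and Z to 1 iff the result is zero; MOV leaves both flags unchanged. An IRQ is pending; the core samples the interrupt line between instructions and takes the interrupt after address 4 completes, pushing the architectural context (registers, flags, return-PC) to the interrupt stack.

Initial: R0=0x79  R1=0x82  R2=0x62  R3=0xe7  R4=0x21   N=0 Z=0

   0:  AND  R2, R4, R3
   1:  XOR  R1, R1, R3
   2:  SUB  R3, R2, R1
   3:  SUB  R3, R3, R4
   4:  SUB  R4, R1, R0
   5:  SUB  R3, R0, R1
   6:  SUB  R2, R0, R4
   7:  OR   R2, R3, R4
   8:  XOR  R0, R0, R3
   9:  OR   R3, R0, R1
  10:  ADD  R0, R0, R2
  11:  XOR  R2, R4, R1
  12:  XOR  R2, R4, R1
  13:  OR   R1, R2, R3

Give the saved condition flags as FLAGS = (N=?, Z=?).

after  0: R0=0x79 R1=0x82 R2=0x21 R3=0xe7 R4=0x21  N=0 Z=0
after  1: R0=0x79 R1=0x65 R2=0x21 R3=0xe7 R4=0x21  N=0 Z=0
after  2: R0=0x79 R1=0x65 R2=0x21 R3=0xbc R4=0x21  N=1 Z=0
after  3: R0=0x79 R1=0x65 R2=0x21 R3=0x9b R4=0x21  N=1 Z=0
after  4: R0=0x79 R1=0x65 R2=0x21 R3=0x9b R4=0xec  N=1 Z=0
-- IRQ taken; context saved, return-PC = 5 --

FLAGS = (N=1, Z=0)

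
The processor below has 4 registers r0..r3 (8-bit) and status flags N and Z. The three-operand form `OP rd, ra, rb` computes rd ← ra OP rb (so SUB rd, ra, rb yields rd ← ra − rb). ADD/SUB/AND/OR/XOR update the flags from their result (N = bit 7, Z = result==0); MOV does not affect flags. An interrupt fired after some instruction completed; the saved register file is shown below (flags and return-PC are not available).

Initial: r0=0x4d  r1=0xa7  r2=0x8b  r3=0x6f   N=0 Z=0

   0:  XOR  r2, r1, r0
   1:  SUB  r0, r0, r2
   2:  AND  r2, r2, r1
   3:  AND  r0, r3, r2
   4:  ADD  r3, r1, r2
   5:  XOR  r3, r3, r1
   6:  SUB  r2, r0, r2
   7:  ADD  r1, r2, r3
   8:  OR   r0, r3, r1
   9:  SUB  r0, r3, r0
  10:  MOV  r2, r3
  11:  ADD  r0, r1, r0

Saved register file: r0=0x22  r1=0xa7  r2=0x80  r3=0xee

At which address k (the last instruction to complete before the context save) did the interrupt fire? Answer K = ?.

K = 6

after  0: r0=0x4d r1=0xa7 r2=0xea r3=0x6f  N=1 Z=0
after  1: r0=0x63 r1=0xa7 r2=0xea r3=0x6f  N=0 Z=0
after  2: r0=0x63 r1=0xa7 r2=0xa2 r3=0x6f  N=1 Z=0
after  3: r0=0x22 r1=0xa7 r2=0xa2 r3=0x6f  N=0 Z=0
after  4: r0=0x22 r1=0xa7 r2=0xa2 r3=0x49  N=0 Z=0
after  5: r0=0x22 r1=0xa7 r2=0xa2 r3=0xee  N=1 Z=0
after  6: r0=0x22 r1=0xa7 r2=0x80 r3=0xee  N=1 Z=0
-- IRQ taken; context saved, return-PC = 7 --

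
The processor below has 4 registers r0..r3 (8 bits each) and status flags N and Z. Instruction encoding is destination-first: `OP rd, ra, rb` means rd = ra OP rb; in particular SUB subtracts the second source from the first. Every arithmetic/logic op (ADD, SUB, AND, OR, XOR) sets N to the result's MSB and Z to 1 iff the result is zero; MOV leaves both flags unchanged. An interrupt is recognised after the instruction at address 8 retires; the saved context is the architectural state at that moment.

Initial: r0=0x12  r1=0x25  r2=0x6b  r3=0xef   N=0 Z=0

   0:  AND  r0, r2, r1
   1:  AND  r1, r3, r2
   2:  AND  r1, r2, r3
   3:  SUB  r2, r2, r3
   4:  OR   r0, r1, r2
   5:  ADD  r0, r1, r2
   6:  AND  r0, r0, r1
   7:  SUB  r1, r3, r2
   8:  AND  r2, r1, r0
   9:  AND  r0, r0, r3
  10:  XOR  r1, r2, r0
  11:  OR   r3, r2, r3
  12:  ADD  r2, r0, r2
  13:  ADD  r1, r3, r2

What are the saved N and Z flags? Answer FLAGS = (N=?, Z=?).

FLAGS = (N=0, Z=0)

after  0: r0=0x21 r1=0x25 r2=0x6b r3=0xef  N=0 Z=0
after  1: r0=0x21 r1=0x6b r2=0x6b r3=0xef  N=0 Z=0
after  2: r0=0x21 r1=0x6b r2=0x6b r3=0xef  N=0 Z=0
after  3: r0=0x21 r1=0x6b r2=0x7c r3=0xef  N=0 Z=0
after  4: r0=0x7f r1=0x6b r2=0x7c r3=0xef  N=0 Z=0
after  5: r0=0xe7 r1=0x6b r2=0x7c r3=0xef  N=1 Z=0
after  6: r0=0x63 r1=0x6b r2=0x7c r3=0xef  N=0 Z=0
after  7: r0=0x63 r1=0x73 r2=0x7c r3=0xef  N=0 Z=0
after  8: r0=0x63 r1=0x73 r2=0x63 r3=0xef  N=0 Z=0
-- IRQ taken; context saved, return-PC = 9 --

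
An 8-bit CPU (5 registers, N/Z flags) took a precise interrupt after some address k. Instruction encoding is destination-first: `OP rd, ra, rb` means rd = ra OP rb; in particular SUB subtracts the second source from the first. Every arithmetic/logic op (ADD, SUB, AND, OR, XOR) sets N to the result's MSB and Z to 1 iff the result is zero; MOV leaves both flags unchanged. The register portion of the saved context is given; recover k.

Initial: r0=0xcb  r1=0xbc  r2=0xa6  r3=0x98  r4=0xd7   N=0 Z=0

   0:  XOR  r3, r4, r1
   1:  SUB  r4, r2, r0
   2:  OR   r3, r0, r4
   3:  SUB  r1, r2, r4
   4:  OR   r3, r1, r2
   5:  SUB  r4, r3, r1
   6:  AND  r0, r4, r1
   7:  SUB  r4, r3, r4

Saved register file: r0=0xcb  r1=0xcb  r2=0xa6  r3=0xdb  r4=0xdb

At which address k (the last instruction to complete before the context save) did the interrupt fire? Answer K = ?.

after  0: r0=0xcb r1=0xbc r2=0xa6 r3=0x6b r4=0xd7  N=0 Z=0
after  1: r0=0xcb r1=0xbc r2=0xa6 r3=0x6b r4=0xdb  N=1 Z=0
after  2: r0=0xcb r1=0xbc r2=0xa6 r3=0xdb r4=0xdb  N=1 Z=0
after  3: r0=0xcb r1=0xcb r2=0xa6 r3=0xdb r4=0xdb  N=1 Z=0
-- IRQ taken; context saved, return-PC = 4 --

K = 3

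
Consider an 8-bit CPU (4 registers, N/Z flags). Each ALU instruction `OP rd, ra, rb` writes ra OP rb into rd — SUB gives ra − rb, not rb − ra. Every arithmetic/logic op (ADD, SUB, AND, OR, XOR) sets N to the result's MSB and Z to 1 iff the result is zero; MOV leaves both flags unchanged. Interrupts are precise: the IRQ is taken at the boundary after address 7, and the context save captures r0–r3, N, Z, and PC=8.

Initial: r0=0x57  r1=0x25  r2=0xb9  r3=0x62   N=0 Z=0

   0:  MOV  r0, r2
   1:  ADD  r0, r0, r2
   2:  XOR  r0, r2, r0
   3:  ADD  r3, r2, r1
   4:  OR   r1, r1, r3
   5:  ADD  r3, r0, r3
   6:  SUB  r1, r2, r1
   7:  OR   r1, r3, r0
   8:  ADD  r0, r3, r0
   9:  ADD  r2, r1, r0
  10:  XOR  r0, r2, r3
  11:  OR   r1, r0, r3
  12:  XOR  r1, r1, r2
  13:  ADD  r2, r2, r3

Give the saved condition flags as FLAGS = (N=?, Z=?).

FLAGS = (N=1, Z=0)

after  0: r0=0xb9 r1=0x25 r2=0xb9 r3=0x62  N=0 Z=0
after  1: r0=0x72 r1=0x25 r2=0xb9 r3=0x62  N=0 Z=0
after  2: r0=0xcb r1=0x25 r2=0xb9 r3=0x62  N=1 Z=0
after  3: r0=0xcb r1=0x25 r2=0xb9 r3=0xde  N=1 Z=0
after  4: r0=0xcb r1=0xff r2=0xb9 r3=0xde  N=1 Z=0
after  5: r0=0xcb r1=0xff r2=0xb9 r3=0xa9  N=1 Z=0
after  6: r0=0xcb r1=0xba r2=0xb9 r3=0xa9  N=1 Z=0
after  7: r0=0xcb r1=0xeb r2=0xb9 r3=0xa9  N=1 Z=0
-- IRQ taken; context saved, return-PC = 8 --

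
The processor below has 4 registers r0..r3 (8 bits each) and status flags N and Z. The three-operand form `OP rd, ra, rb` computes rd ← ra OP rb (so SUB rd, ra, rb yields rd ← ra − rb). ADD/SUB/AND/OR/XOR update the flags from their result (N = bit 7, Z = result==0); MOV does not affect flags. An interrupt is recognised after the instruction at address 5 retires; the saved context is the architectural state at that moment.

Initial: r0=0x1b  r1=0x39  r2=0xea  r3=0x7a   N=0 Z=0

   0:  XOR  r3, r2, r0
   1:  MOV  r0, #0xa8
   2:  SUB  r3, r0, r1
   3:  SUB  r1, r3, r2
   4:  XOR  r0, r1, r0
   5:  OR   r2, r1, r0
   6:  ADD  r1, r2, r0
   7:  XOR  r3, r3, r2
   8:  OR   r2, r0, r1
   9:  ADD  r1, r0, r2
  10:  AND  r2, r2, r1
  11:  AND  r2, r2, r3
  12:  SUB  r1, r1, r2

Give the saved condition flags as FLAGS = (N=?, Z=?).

FLAGS = (N=1, Z=0)

after  0: r0=0x1b r1=0x39 r2=0xea r3=0xf1  N=1 Z=0
after  1: r0=0xa8 r1=0x39 r2=0xea r3=0xf1  N=1 Z=0
after  2: r0=0xa8 r1=0x39 r2=0xea r3=0x6f  N=0 Z=0
after  3: r0=0xa8 r1=0x85 r2=0xea r3=0x6f  N=1 Z=0
after  4: r0=0x2d r1=0x85 r2=0xea r3=0x6f  N=0 Z=0
after  5: r0=0x2d r1=0x85 r2=0xad r3=0x6f  N=1 Z=0
-- IRQ taken; context saved, return-PC = 6 --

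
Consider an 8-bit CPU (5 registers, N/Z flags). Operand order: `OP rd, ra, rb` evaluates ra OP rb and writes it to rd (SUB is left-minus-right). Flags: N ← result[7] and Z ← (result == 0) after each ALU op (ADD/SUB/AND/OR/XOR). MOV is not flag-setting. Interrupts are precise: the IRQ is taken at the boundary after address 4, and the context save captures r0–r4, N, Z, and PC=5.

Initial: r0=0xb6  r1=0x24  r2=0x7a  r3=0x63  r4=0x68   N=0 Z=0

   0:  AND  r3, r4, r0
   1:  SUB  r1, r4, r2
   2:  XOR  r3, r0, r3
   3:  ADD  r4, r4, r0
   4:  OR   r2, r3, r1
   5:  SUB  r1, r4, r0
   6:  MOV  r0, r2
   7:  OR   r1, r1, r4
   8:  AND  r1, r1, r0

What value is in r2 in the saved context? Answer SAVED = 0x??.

SAVED = 0xfe

after  0: r0=0xb6 r1=0x24 r2=0x7a r3=0x20 r4=0x68  N=0 Z=0
after  1: r0=0xb6 r1=0xee r2=0x7a r3=0x20 r4=0x68  N=1 Z=0
after  2: r0=0xb6 r1=0xee r2=0x7a r3=0x96 r4=0x68  N=1 Z=0
after  3: r0=0xb6 r1=0xee r2=0x7a r3=0x96 r4=0x1e  N=0 Z=0
after  4: r0=0xb6 r1=0xee r2=0xfe r3=0x96 r4=0x1e  N=1 Z=0
-- IRQ taken; context saved, return-PC = 5 --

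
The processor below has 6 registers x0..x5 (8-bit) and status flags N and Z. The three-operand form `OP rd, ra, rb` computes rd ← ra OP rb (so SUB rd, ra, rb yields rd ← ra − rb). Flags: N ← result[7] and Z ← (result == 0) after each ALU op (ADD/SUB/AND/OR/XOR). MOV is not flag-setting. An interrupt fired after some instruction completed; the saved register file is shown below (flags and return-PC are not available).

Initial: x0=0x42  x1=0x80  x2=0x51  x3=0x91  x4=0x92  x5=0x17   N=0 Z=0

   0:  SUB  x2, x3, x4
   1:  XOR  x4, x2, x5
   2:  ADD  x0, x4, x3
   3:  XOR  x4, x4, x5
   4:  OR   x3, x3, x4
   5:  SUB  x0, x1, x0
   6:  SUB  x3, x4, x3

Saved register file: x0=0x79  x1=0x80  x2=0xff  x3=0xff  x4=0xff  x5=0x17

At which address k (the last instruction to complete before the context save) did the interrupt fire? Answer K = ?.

K = 4

after  0: x0=0x42 x1=0x80 x2=0xff x3=0x91 x4=0x92 x5=0x17  N=1 Z=0
after  1: x0=0x42 x1=0x80 x2=0xff x3=0x91 x4=0xe8 x5=0x17  N=1 Z=0
after  2: x0=0x79 x1=0x80 x2=0xff x3=0x91 x4=0xe8 x5=0x17  N=0 Z=0
after  3: x0=0x79 x1=0x80 x2=0xff x3=0x91 x4=0xff x5=0x17  N=1 Z=0
after  4: x0=0x79 x1=0x80 x2=0xff x3=0xff x4=0xff x5=0x17  N=1 Z=0
-- IRQ taken; context saved, return-PC = 5 --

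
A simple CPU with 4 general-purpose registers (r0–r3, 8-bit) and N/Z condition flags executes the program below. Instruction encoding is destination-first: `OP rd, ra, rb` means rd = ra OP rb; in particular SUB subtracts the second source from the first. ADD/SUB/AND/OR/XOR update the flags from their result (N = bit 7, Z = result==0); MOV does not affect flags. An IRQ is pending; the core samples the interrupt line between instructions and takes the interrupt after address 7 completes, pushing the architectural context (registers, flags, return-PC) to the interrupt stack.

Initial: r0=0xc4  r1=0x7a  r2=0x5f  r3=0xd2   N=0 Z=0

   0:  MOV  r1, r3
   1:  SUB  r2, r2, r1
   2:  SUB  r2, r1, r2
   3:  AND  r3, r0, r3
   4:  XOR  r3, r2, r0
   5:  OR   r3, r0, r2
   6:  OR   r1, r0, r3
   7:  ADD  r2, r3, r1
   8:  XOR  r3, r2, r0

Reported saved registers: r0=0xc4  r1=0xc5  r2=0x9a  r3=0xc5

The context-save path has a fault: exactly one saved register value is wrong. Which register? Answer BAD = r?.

BAD = r2

after  0: r0=0xc4 r1=0xd2 r2=0x5f r3=0xd2  N=0 Z=0
after  1: r0=0xc4 r1=0xd2 r2=0x8d r3=0xd2  N=1 Z=0
after  2: r0=0xc4 r1=0xd2 r2=0x45 r3=0xd2  N=0 Z=0
after  3: r0=0xc4 r1=0xd2 r2=0x45 r3=0xc0  N=1 Z=0
after  4: r0=0xc4 r1=0xd2 r2=0x45 r3=0x81  N=1 Z=0
after  5: r0=0xc4 r1=0xd2 r2=0x45 r3=0xc5  N=1 Z=0
after  6: r0=0xc4 r1=0xc5 r2=0x45 r3=0xc5  N=1 Z=0
after  7: r0=0xc4 r1=0xc5 r2=0x8a r3=0xc5  N=1 Z=0
-- IRQ taken; context saved, return-PC = 8 --
mismatch: r2: reported 0x9a vs actual 0x8a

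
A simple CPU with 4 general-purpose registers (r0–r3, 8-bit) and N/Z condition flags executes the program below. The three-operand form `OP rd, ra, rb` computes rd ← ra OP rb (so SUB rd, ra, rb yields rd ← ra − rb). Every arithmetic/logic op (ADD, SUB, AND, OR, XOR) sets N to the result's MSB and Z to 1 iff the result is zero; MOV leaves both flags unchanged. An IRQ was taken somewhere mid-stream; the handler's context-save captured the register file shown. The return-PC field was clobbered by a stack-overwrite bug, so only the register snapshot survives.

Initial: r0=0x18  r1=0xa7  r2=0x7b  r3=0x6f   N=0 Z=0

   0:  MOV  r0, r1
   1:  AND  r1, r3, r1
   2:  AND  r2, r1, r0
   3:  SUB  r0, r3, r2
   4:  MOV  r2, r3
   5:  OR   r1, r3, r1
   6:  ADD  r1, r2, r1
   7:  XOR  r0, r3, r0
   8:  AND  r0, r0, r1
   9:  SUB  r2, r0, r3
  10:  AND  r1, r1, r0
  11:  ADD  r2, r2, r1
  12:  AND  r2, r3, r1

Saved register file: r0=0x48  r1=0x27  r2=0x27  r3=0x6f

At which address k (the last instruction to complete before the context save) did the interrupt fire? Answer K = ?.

K = 3

after  0: r0=0xa7 r1=0xa7 r2=0x7b r3=0x6f  N=0 Z=0
after  1: r0=0xa7 r1=0x27 r2=0x7b r3=0x6f  N=0 Z=0
after  2: r0=0xa7 r1=0x27 r2=0x27 r3=0x6f  N=0 Z=0
after  3: r0=0x48 r1=0x27 r2=0x27 r3=0x6f  N=0 Z=0
-- IRQ taken; context saved, return-PC = 4 --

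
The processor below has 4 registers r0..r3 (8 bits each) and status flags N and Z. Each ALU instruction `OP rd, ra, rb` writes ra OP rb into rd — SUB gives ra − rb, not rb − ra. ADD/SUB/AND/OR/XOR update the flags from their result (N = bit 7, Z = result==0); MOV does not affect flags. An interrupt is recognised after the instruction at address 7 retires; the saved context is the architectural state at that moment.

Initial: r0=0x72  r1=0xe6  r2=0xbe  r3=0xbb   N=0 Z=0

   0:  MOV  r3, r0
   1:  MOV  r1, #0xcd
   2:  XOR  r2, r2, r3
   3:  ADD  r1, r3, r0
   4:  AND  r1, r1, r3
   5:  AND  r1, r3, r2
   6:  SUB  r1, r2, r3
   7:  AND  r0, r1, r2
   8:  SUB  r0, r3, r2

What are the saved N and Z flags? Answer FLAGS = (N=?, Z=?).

FLAGS = (N=0, Z=0)

after  0: r0=0x72 r1=0xe6 r2=0xbe r3=0x72  N=0 Z=0
after  1: r0=0x72 r1=0xcd r2=0xbe r3=0x72  N=0 Z=0
after  2: r0=0x72 r1=0xcd r2=0xcc r3=0x72  N=1 Z=0
after  3: r0=0x72 r1=0xe4 r2=0xcc r3=0x72  N=1 Z=0
after  4: r0=0x72 r1=0x60 r2=0xcc r3=0x72  N=0 Z=0
after  5: r0=0x72 r1=0x40 r2=0xcc r3=0x72  N=0 Z=0
after  6: r0=0x72 r1=0x5a r2=0xcc r3=0x72  N=0 Z=0
after  7: r0=0x48 r1=0x5a r2=0xcc r3=0x72  N=0 Z=0
-- IRQ taken; context saved, return-PC = 8 --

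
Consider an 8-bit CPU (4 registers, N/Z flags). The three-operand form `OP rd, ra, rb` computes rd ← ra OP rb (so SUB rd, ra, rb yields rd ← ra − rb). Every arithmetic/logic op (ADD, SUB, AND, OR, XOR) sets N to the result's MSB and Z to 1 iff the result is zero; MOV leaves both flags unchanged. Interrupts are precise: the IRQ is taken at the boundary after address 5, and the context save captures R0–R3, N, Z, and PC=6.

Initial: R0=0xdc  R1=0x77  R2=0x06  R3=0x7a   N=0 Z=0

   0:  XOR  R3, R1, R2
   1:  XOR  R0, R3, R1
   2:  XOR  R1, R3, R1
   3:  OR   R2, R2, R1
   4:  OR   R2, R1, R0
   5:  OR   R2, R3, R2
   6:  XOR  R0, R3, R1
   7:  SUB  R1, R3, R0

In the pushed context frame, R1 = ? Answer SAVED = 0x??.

after  0: R0=0xdc R1=0x77 R2=0x06 R3=0x71  N=0 Z=0
after  1: R0=0x06 R1=0x77 R2=0x06 R3=0x71  N=0 Z=0
after  2: R0=0x06 R1=0x06 R2=0x06 R3=0x71  N=0 Z=0
after  3: R0=0x06 R1=0x06 R2=0x06 R3=0x71  N=0 Z=0
after  4: R0=0x06 R1=0x06 R2=0x06 R3=0x71  N=0 Z=0
after  5: R0=0x06 R1=0x06 R2=0x77 R3=0x71  N=0 Z=0
-- IRQ taken; context saved, return-PC = 6 --

SAVED = 0x06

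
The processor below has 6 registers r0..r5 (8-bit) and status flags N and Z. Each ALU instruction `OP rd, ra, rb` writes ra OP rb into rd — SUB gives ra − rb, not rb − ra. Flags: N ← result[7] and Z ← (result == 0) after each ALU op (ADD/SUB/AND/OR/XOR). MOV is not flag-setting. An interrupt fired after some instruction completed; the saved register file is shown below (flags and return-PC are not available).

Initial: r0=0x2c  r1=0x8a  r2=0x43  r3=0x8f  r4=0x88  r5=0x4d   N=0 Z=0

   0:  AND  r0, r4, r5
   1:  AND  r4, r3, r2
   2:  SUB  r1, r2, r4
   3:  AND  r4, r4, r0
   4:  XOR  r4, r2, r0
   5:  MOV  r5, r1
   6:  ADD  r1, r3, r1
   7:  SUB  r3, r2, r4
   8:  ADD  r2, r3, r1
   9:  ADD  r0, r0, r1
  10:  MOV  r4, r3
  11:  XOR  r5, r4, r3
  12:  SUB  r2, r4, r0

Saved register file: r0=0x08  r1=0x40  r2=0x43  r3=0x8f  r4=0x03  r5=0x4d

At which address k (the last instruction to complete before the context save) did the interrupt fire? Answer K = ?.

after  0: r0=0x08 r1=0x8a r2=0x43 r3=0x8f r4=0x88 r5=0x4d  N=0 Z=0
after  1: r0=0x08 r1=0x8a r2=0x43 r3=0x8f r4=0x03 r5=0x4d  N=0 Z=0
after  2: r0=0x08 r1=0x40 r2=0x43 r3=0x8f r4=0x03 r5=0x4d  N=0 Z=0
-- IRQ taken; context saved, return-PC = 3 --

K = 2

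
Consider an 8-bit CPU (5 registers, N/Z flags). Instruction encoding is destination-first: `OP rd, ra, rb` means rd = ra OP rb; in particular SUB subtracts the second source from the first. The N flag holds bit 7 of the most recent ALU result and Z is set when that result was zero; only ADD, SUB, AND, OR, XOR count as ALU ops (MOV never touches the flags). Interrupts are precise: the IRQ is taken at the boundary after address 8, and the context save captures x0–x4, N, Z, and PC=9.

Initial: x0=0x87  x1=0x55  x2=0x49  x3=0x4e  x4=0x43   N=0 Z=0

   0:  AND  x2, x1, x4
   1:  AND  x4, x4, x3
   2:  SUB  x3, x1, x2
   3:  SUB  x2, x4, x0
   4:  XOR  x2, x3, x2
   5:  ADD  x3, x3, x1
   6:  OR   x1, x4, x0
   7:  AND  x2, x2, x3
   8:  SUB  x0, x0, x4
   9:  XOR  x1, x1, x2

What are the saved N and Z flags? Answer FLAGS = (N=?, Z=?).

FLAGS = (N=0, Z=0)

after  0: x0=0x87 x1=0x55 x2=0x41 x3=0x4e x4=0x43  N=0 Z=0
after  1: x0=0x87 x1=0x55 x2=0x41 x3=0x4e x4=0x42  N=0 Z=0
after  2: x0=0x87 x1=0x55 x2=0x41 x3=0x14 x4=0x42  N=0 Z=0
after  3: x0=0x87 x1=0x55 x2=0xbb x3=0x14 x4=0x42  N=1 Z=0
after  4: x0=0x87 x1=0x55 x2=0xaf x3=0x14 x4=0x42  N=1 Z=0
after  5: x0=0x87 x1=0x55 x2=0xaf x3=0x69 x4=0x42  N=0 Z=0
after  6: x0=0x87 x1=0xc7 x2=0xaf x3=0x69 x4=0x42  N=1 Z=0
after  7: x0=0x87 x1=0xc7 x2=0x29 x3=0x69 x4=0x42  N=0 Z=0
after  8: x0=0x45 x1=0xc7 x2=0x29 x3=0x69 x4=0x42  N=0 Z=0
-- IRQ taken; context saved, return-PC = 9 --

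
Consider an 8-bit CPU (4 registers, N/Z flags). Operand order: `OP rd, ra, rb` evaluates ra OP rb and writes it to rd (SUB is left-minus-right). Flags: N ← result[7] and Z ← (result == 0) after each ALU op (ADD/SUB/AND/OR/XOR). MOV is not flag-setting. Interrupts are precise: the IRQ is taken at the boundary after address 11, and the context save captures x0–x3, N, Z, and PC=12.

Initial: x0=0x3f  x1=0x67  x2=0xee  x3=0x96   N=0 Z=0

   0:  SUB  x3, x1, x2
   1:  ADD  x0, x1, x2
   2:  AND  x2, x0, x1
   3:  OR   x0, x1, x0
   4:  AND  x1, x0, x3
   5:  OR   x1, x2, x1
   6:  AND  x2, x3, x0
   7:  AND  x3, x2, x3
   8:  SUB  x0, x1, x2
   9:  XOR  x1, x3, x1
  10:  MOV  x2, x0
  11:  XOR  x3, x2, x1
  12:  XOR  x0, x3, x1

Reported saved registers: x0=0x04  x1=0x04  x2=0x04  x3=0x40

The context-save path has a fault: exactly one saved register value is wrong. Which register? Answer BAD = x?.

after  0: x0=0x3f x1=0x67 x2=0xee x3=0x79  N=0 Z=0
after  1: x0=0x55 x1=0x67 x2=0xee x3=0x79  N=0 Z=0
after  2: x0=0x55 x1=0x67 x2=0x45 x3=0x79  N=0 Z=0
after  3: x0=0x77 x1=0x67 x2=0x45 x3=0x79  N=0 Z=0
after  4: x0=0x77 x1=0x71 x2=0x45 x3=0x79  N=0 Z=0
after  5: x0=0x77 x1=0x75 x2=0x45 x3=0x79  N=0 Z=0
after  6: x0=0x77 x1=0x75 x2=0x71 x3=0x79  N=0 Z=0
after  7: x0=0x77 x1=0x75 x2=0x71 x3=0x71  N=0 Z=0
after  8: x0=0x04 x1=0x75 x2=0x71 x3=0x71  N=0 Z=0
after  9: x0=0x04 x1=0x04 x2=0x71 x3=0x71  N=0 Z=0
after 10: x0=0x04 x1=0x04 x2=0x04 x3=0x71  N=0 Z=0
after 11: x0=0x04 x1=0x04 x2=0x04 x3=0x00  N=0 Z=1
-- IRQ taken; context saved, return-PC = 12 --
mismatch: x3: reported 0x40 vs actual 0x00

BAD = x3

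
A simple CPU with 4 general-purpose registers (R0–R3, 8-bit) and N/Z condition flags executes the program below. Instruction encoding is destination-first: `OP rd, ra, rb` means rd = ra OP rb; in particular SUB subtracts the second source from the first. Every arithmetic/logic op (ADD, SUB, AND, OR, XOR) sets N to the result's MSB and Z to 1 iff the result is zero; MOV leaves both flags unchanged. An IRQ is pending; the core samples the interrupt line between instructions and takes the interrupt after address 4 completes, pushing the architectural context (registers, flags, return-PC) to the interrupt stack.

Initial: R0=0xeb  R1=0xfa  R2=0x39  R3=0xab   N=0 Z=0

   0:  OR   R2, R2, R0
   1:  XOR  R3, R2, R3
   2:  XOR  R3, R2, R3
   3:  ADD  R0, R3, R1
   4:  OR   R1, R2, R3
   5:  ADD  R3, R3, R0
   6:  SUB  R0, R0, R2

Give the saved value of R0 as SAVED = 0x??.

SAVED = 0xa5

after  0: R0=0xeb R1=0xfa R2=0xfb R3=0xab  N=1 Z=0
after  1: R0=0xeb R1=0xfa R2=0xfb R3=0x50  N=0 Z=0
after  2: R0=0xeb R1=0xfa R2=0xfb R3=0xab  N=1 Z=0
after  3: R0=0xa5 R1=0xfa R2=0xfb R3=0xab  N=1 Z=0
after  4: R0=0xa5 R1=0xfb R2=0xfb R3=0xab  N=1 Z=0
-- IRQ taken; context saved, return-PC = 5 --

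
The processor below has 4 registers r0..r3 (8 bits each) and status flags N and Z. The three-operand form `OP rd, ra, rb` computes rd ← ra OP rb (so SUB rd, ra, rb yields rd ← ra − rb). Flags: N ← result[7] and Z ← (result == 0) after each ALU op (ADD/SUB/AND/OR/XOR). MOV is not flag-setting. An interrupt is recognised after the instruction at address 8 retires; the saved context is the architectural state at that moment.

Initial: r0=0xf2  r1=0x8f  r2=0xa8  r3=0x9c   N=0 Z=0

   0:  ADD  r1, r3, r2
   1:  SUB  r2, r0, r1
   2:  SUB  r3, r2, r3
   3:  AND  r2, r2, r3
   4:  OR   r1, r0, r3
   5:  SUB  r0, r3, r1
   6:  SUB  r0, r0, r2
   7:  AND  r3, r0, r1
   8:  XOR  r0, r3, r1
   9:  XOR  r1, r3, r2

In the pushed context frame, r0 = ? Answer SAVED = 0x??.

after  0: r0=0xf2 r1=0x44 r2=0xa8 r3=0x9c  N=0 Z=0
after  1: r0=0xf2 r1=0x44 r2=0xae r3=0x9c  N=1 Z=0
after  2: r0=0xf2 r1=0x44 r2=0xae r3=0x12  N=0 Z=0
after  3: r0=0xf2 r1=0x44 r2=0x02 r3=0x12  N=0 Z=0
after  4: r0=0xf2 r1=0xf2 r2=0x02 r3=0x12  N=1 Z=0
after  5: r0=0x20 r1=0xf2 r2=0x02 r3=0x12  N=0 Z=0
after  6: r0=0x1e r1=0xf2 r2=0x02 r3=0x12  N=0 Z=0
after  7: r0=0x1e r1=0xf2 r2=0x02 r3=0x12  N=0 Z=0
after  8: r0=0xe0 r1=0xf2 r2=0x02 r3=0x12  N=1 Z=0
-- IRQ taken; context saved, return-PC = 9 --

SAVED = 0xe0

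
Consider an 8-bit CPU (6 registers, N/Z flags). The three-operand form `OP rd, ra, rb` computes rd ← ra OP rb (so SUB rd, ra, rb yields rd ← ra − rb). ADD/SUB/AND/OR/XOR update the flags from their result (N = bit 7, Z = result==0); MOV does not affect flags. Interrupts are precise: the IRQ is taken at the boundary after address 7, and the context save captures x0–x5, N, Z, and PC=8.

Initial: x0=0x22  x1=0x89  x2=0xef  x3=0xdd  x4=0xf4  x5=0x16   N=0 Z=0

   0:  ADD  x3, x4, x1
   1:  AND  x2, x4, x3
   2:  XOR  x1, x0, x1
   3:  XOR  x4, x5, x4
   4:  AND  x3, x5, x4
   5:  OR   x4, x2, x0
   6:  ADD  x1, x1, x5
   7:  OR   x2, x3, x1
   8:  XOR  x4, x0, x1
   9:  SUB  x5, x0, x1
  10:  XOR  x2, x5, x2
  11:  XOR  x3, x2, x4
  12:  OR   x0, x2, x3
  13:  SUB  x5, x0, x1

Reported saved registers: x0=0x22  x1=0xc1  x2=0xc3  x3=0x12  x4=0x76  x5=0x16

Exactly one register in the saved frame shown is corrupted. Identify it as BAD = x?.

BAD = x3

after  0: x0=0x22 x1=0x89 x2=0xef x3=0x7d x4=0xf4 x5=0x16  N=0 Z=0
after  1: x0=0x22 x1=0x89 x2=0x74 x3=0x7d x4=0xf4 x5=0x16  N=0 Z=0
after  2: x0=0x22 x1=0xab x2=0x74 x3=0x7d x4=0xf4 x5=0x16  N=1 Z=0
after  3: x0=0x22 x1=0xab x2=0x74 x3=0x7d x4=0xe2 x5=0x16  N=1 Z=0
after  4: x0=0x22 x1=0xab x2=0x74 x3=0x02 x4=0xe2 x5=0x16  N=0 Z=0
after  5: x0=0x22 x1=0xab x2=0x74 x3=0x02 x4=0x76 x5=0x16  N=0 Z=0
after  6: x0=0x22 x1=0xc1 x2=0x74 x3=0x02 x4=0x76 x5=0x16  N=1 Z=0
after  7: x0=0x22 x1=0xc1 x2=0xc3 x3=0x02 x4=0x76 x5=0x16  N=1 Z=0
-- IRQ taken; context saved, return-PC = 8 --
mismatch: x3: reported 0x12 vs actual 0x02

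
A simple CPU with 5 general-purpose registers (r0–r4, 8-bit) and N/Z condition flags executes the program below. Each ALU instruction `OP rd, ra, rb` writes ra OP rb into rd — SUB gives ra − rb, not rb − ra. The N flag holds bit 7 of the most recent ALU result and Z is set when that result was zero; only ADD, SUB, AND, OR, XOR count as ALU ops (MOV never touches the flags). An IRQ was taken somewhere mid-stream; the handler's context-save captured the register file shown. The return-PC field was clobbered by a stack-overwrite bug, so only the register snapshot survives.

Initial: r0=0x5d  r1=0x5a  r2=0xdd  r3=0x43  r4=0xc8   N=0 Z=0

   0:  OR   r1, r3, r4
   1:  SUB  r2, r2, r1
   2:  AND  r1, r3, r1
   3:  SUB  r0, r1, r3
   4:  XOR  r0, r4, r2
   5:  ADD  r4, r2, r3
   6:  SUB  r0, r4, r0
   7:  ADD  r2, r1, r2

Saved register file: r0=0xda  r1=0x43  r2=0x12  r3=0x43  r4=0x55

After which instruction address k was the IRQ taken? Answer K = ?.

K = 5

after  0: r0=0x5d r1=0xcb r2=0xdd r3=0x43 r4=0xc8  N=1 Z=0
after  1: r0=0x5d r1=0xcb r2=0x12 r3=0x43 r4=0xc8  N=0 Z=0
after  2: r0=0x5d r1=0x43 r2=0x12 r3=0x43 r4=0xc8  N=0 Z=0
after  3: r0=0x00 r1=0x43 r2=0x12 r3=0x43 r4=0xc8  N=0 Z=1
after  4: r0=0xda r1=0x43 r2=0x12 r3=0x43 r4=0xc8  N=1 Z=0
after  5: r0=0xda r1=0x43 r2=0x12 r3=0x43 r4=0x55  N=0 Z=0
-- IRQ taken; context saved, return-PC = 6 --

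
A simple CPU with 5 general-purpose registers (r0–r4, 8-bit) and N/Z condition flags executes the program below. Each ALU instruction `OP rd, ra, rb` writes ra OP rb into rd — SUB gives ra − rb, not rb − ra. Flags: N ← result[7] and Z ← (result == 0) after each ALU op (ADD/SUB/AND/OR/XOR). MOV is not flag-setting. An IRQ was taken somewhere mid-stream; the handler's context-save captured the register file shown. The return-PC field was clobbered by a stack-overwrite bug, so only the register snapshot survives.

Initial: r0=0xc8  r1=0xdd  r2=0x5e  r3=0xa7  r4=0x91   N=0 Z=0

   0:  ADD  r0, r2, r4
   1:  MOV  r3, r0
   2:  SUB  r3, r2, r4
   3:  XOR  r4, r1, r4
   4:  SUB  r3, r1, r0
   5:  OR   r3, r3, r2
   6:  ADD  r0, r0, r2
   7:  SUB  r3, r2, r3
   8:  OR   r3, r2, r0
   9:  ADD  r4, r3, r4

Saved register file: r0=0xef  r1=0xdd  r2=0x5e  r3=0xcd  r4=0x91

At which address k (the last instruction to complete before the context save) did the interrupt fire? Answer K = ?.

K = 2

after  0: r0=0xef r1=0xdd r2=0x5e r3=0xa7 r4=0x91  N=1 Z=0
after  1: r0=0xef r1=0xdd r2=0x5e r3=0xef r4=0x91  N=1 Z=0
after  2: r0=0xef r1=0xdd r2=0x5e r3=0xcd r4=0x91  N=1 Z=0
-- IRQ taken; context saved, return-PC = 3 --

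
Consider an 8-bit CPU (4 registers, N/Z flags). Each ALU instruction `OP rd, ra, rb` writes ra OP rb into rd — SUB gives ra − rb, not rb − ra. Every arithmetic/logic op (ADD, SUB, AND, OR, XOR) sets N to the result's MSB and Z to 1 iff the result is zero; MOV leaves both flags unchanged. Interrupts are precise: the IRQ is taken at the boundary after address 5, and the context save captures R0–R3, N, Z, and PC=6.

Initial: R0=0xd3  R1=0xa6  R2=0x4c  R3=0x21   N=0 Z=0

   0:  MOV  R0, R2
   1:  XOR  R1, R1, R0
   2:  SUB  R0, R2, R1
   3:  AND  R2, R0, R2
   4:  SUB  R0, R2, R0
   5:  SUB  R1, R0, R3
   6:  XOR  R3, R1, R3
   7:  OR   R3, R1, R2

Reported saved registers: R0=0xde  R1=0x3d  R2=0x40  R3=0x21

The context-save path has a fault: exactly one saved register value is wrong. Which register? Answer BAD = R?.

BAD = R1

after  0: R0=0x4c R1=0xa6 R2=0x4c R3=0x21  N=0 Z=0
after  1: R0=0x4c R1=0xea R2=0x4c R3=0x21  N=1 Z=0
after  2: R0=0x62 R1=0xea R2=0x4c R3=0x21  N=0 Z=0
after  3: R0=0x62 R1=0xea R2=0x40 R3=0x21  N=0 Z=0
after  4: R0=0xde R1=0xea R2=0x40 R3=0x21  N=1 Z=0
after  5: R0=0xde R1=0xbd R2=0x40 R3=0x21  N=1 Z=0
-- IRQ taken; context saved, return-PC = 6 --
mismatch: R1: reported 0x3d vs actual 0xbd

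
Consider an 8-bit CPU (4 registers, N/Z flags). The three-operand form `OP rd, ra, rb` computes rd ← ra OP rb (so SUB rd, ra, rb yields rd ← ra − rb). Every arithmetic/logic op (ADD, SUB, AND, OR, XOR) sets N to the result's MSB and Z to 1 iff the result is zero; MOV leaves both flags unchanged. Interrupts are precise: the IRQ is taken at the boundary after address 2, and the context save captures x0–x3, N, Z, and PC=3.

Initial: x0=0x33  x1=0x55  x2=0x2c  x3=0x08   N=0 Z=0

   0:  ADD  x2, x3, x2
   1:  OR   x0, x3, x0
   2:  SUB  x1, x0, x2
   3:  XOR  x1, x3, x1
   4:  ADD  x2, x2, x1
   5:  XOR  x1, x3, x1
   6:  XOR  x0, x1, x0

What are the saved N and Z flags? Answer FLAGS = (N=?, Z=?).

FLAGS = (N=0, Z=0)

after  0: x0=0x33 x1=0x55 x2=0x34 x3=0x08  N=0 Z=0
after  1: x0=0x3b x1=0x55 x2=0x34 x3=0x08  N=0 Z=0
after  2: x0=0x3b x1=0x07 x2=0x34 x3=0x08  N=0 Z=0
-- IRQ taken; context saved, return-PC = 3 --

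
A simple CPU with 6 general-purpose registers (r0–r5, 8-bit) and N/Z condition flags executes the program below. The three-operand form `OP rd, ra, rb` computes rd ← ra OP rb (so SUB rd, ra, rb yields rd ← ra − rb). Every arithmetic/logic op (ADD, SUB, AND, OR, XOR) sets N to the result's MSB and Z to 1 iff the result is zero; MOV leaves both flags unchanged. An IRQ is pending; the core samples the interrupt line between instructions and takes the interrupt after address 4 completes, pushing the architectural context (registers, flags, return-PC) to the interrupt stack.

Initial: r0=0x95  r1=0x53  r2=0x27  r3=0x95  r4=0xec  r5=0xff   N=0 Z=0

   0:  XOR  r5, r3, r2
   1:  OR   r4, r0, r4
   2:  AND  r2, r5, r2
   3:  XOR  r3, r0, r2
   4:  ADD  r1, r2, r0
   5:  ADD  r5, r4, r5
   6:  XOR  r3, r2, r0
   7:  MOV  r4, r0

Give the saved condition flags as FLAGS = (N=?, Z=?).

after  0: r0=0x95 r1=0x53 r2=0x27 r3=0x95 r4=0xec r5=0xb2  N=1 Z=0
after  1: r0=0x95 r1=0x53 r2=0x27 r3=0x95 r4=0xfd r5=0xb2  N=1 Z=0
after  2: r0=0x95 r1=0x53 r2=0x22 r3=0x95 r4=0xfd r5=0xb2  N=0 Z=0
after  3: r0=0x95 r1=0x53 r2=0x22 r3=0xb7 r4=0xfd r5=0xb2  N=1 Z=0
after  4: r0=0x95 r1=0xb7 r2=0x22 r3=0xb7 r4=0xfd r5=0xb2  N=1 Z=0
-- IRQ taken; context saved, return-PC = 5 --

FLAGS = (N=1, Z=0)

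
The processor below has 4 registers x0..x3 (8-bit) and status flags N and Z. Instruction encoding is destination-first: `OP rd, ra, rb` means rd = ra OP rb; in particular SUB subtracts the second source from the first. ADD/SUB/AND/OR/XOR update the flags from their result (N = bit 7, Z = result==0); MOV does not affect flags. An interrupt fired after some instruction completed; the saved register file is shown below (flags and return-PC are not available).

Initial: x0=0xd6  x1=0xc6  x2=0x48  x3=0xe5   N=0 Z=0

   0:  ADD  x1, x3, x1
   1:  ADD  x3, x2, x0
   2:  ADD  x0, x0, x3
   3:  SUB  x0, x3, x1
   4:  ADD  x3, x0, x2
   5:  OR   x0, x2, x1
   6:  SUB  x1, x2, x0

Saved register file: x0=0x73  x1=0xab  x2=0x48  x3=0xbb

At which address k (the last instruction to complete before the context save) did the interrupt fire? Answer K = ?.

K = 4

after  0: x0=0xd6 x1=0xab x2=0x48 x3=0xe5  N=1 Z=0
after  1: x0=0xd6 x1=0xab x2=0x48 x3=0x1e  N=0 Z=0
after  2: x0=0xf4 x1=0xab x2=0x48 x3=0x1e  N=1 Z=0
after  3: x0=0x73 x1=0xab x2=0x48 x3=0x1e  N=0 Z=0
after  4: x0=0x73 x1=0xab x2=0x48 x3=0xbb  N=1 Z=0
-- IRQ taken; context saved, return-PC = 5 --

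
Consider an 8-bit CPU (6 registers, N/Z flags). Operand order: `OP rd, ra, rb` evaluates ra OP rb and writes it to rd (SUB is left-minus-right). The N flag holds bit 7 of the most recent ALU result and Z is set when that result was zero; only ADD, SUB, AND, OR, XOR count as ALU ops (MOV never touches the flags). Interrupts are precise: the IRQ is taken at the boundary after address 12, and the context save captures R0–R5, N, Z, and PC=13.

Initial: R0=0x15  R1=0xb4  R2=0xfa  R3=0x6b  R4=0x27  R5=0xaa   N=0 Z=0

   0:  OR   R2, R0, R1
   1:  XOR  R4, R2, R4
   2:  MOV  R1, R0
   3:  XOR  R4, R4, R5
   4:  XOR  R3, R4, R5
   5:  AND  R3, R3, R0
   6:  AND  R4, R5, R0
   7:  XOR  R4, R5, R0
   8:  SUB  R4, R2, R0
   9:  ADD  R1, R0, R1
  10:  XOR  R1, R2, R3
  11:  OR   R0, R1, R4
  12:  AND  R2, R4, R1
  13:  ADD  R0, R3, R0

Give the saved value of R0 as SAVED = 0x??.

after  0: R0=0x15 R1=0xb4 R2=0xb5 R3=0x6b R4=0x27 R5=0xaa  N=1 Z=0
after  1: R0=0x15 R1=0xb4 R2=0xb5 R3=0x6b R4=0x92 R5=0xaa  N=1 Z=0
after  2: R0=0x15 R1=0x15 R2=0xb5 R3=0x6b R4=0x92 R5=0xaa  N=1 Z=0
after  3: R0=0x15 R1=0x15 R2=0xb5 R3=0x6b R4=0x38 R5=0xaa  N=0 Z=0
after  4: R0=0x15 R1=0x15 R2=0xb5 R3=0x92 R4=0x38 R5=0xaa  N=1 Z=0
after  5: R0=0x15 R1=0x15 R2=0xb5 R3=0x10 R4=0x38 R5=0xaa  N=0 Z=0
after  6: R0=0x15 R1=0x15 R2=0xb5 R3=0x10 R4=0x00 R5=0xaa  N=0 Z=1
after  7: R0=0x15 R1=0x15 R2=0xb5 R3=0x10 R4=0xbf R5=0xaa  N=1 Z=0
after  8: R0=0x15 R1=0x15 R2=0xb5 R3=0x10 R4=0xa0 R5=0xaa  N=1 Z=0
after  9: R0=0x15 R1=0x2a R2=0xb5 R3=0x10 R4=0xa0 R5=0xaa  N=0 Z=0
after 10: R0=0x15 R1=0xa5 R2=0xb5 R3=0x10 R4=0xa0 R5=0xaa  N=1 Z=0
after 11: R0=0xa5 R1=0xa5 R2=0xb5 R3=0x10 R4=0xa0 R5=0xaa  N=1 Z=0
after 12: R0=0xa5 R1=0xa5 R2=0xa0 R3=0x10 R4=0xa0 R5=0xaa  N=1 Z=0
-- IRQ taken; context saved, return-PC = 13 --

SAVED = 0xa5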